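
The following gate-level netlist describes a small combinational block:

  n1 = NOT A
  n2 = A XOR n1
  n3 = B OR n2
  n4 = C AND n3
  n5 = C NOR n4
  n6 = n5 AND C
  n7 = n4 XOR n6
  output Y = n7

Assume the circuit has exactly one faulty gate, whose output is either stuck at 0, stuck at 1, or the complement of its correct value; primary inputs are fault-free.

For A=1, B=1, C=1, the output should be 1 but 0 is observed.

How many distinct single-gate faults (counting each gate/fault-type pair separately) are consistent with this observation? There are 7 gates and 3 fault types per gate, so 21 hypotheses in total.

Fault-free: n1=0, n2=1, n3=1, n4=1, n5=0, n6=0, n7=1 → 1. Observed 0.
  n1: none of the 3 fault types match ✗
  n2: none of the 3 fault types match ✗
  n3: stuck-at-0, inverted output ✓; others ✗
  n4: stuck-at-0, inverted output ✓; others ✗
  n5: stuck-at-1, inverted output ✓; others ✗
  n6: stuck-at-1, inverted output ✓; others ✗
  n7: stuck-at-0, inverted output ✓; others ✗
Consistent faults: {n3 stuck-at-0, n3 inverted output, n4 stuck-at-0, n4 inverted output, n5 stuck-at-1, n5 inverted output, n6 stuck-at-1, n6 inverted output, n7 stuck-at-0, n7 inverted output} — 10 in all.

10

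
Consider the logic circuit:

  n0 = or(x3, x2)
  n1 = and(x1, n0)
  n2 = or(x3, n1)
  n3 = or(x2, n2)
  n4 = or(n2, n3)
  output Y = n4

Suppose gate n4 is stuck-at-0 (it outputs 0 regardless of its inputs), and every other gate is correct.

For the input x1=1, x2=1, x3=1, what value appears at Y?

Propagate with n4 forced: n0=1, n1=1, n2=1, n3=1, n4=0 [stuck-at-0].
So Y = 0. (Without the fault it would be 1.)

0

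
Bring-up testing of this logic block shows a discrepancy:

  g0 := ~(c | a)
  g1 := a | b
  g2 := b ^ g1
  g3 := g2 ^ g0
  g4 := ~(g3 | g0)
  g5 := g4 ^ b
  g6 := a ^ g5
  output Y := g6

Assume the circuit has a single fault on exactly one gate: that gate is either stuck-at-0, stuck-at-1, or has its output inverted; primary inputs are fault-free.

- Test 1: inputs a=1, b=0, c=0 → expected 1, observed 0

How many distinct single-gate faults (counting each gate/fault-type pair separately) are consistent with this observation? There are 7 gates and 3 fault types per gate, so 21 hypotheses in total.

Fault-free: g0=0, g1=1, g2=1, g3=1, g4=0, g5=0, g6=1 → 1. Observed 0.
  g0: none of the 3 fault types match ✗
  g1: stuck-at-0, inverted output ✓; others ✗
  g2: stuck-at-0, inverted output ✓; others ✗
  g3: stuck-at-0, inverted output ✓; others ✗
  g4: stuck-at-1, inverted output ✓; others ✗
  g5: stuck-at-1, inverted output ✓; others ✗
  g6: stuck-at-0, inverted output ✓; others ✗
Consistent faults: {g1 stuck-at-0, g1 inverted output, g2 stuck-at-0, g2 inverted output, g3 stuck-at-0, g3 inverted output, g4 stuck-at-1, g4 inverted output, g5 stuck-at-1, g5 inverted output, g6 stuck-at-0, g6 inverted output} — 12 in all.

12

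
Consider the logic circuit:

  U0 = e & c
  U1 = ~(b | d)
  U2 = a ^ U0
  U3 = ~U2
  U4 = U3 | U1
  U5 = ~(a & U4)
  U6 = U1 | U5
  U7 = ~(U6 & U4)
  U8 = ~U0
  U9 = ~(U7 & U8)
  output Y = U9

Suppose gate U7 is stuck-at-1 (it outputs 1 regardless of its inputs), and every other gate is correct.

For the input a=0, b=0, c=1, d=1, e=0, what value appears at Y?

Propagate with U7 forced: U0=0, U1=0, U2=0, U3=1, U4=1, U5=1, U6=1, U7=1 [stuck-at-1], U8=1, U9=0.
So Y = 0. (Without the fault it would be 1.)

0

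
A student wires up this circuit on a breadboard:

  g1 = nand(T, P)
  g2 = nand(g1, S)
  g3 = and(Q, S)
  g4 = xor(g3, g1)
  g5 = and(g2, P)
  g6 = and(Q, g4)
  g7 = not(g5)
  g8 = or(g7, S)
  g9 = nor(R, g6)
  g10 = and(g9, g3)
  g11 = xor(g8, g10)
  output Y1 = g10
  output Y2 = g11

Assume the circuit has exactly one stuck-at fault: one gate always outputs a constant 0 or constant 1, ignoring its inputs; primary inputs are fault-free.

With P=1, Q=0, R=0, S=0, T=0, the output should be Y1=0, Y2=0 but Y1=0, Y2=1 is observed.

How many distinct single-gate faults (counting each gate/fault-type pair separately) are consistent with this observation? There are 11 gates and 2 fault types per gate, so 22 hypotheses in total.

Fault-free: g1=1, g2=1, g3=0, g4=1, g5=1, g6=0, g7=0, g8=0, g9=1, g10=0, g11=0 → Y1=0, Y2=0. Observed Y1=0, Y2=1.
  g1: none of the 2 fault types match ✗
  g2: stuck-at-0 ✓; others ✗
  g3: none of the 2 fault types match ✗
  g4: none of the 2 fault types match ✗
  g5: stuck-at-0 ✓; others ✗
  g6: none of the 2 fault types match ✗
  g7: stuck-at-1 ✓; others ✗
  g8: stuck-at-1 ✓; others ✗
  g9: none of the 2 fault types match ✗
  g10: none of the 2 fault types match ✗
  g11: stuck-at-1 ✓; others ✗
Consistent faults: {g2 stuck-at-0, g5 stuck-at-0, g7 stuck-at-1, g8 stuck-at-1, g11 stuck-at-1} — 5 in all.

5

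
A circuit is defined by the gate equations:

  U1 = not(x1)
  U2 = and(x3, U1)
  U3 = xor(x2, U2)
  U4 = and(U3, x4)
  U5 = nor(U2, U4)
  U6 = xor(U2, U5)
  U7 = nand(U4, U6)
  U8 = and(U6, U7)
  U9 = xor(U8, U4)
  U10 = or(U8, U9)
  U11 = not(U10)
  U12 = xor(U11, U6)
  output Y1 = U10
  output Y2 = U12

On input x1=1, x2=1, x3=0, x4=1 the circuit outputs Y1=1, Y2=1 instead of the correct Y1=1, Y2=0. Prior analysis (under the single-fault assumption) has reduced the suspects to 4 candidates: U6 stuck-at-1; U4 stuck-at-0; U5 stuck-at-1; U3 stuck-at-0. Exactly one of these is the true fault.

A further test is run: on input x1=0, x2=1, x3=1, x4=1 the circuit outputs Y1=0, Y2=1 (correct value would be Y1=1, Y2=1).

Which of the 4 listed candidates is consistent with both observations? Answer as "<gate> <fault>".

Evaluate each candidate on input x1=0, x2=1, x3=1, x4=1:
  U6 stuck-at-1: U1=1, U2=1, U3=0, U4=0, U5=0, U6=1 [stuck-at-1], U7=1, U8=1, U9=1, U10=1, U11=0, U12=1 → Y1=1, Y2=1 — eliminated
  U4 stuck-at-0: U1=1, U2=1, U3=0, U4=0 [stuck-at-0], U5=0, U6=1, U7=1, U8=1, U9=1, U10=1, U11=0, U12=1 → Y1=1, Y2=1 — eliminated
  U5 stuck-at-1: U1=1, U2=1, U3=0, U4=0, U5=1 [stuck-at-1], U6=0, U7=1, U8=0, U9=0, U10=0, U11=1, U12=1 → Y1=0, Y2=1 — matches
  U3 stuck-at-0: U1=1, U2=1, U3=0 [stuck-at-0], U4=0, U5=0, U6=1, U7=1, U8=1, U9=1, U10=1, U11=0, U12=1 → Y1=1, Y2=1 — eliminated
Only U5 stuck-at-1 reproduces the observed Y1=0, Y2=1.

U5 stuck-at-1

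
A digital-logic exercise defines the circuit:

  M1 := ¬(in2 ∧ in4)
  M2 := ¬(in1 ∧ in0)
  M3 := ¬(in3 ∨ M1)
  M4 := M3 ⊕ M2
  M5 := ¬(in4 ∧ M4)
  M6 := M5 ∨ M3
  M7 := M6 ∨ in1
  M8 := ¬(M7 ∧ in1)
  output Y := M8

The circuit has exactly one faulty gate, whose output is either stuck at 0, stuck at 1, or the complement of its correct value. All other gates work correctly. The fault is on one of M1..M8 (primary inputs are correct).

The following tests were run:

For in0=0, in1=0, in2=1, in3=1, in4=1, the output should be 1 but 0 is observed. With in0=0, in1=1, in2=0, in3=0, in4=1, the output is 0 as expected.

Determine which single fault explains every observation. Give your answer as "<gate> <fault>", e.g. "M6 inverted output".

Fault-free values for test 1 (in0=0, in1=0, in2=1, in3=1, in4=1): M1=0, M2=1, M3=0, M4=1, M5=0, M6=0, M7=0, M8=1, giving Y=1. Observed 0.
Test 1: faults giving observed 0 are {M8 stuck-at-0, M8 inverted output}.
Test 2 (in0=0, in1=1, in2=0, in3=0, in4=1): fault-free M1=1, M2=1, M3=0, M4=1, M5=0, M6=0, M7=1, M8=0 → 0; observed 0. Eliminates M8 inverted output.
Only M8 stuck-at-0 is consistent with every test.

M8 stuck-at-0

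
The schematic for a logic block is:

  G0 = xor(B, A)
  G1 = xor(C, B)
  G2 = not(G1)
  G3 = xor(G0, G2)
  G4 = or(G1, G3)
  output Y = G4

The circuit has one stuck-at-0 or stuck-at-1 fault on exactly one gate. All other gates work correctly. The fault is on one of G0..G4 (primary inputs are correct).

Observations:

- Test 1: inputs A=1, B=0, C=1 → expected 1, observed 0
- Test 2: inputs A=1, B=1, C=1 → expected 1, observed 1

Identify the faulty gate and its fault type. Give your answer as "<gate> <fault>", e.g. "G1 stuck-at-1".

Fault-free values for test 1 (A=1, B=0, C=1): G0=1, G1=1, G2=0, G3=1, G4=1, giving Y=1. Observed 0.
Test 1: faults giving observed 0 are {G1 stuck-at-0, G4 stuck-at-0}.
Test 2 (A=1, B=1, C=1): fault-free G0=0, G1=0, G2=1, G3=1, G4=1 → 1; observed 1. Eliminates G4 stuck-at-0.
Only G1 stuck-at-0 is consistent with every test.

G1 stuck-at-0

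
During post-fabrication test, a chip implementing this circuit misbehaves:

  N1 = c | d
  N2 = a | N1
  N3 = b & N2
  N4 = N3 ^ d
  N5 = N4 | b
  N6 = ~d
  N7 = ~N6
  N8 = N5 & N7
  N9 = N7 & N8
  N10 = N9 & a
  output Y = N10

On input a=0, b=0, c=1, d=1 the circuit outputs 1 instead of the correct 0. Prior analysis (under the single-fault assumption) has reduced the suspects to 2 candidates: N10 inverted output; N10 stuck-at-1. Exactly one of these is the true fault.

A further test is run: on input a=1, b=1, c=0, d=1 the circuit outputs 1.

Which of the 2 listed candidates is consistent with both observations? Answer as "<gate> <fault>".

Evaluate each candidate on input a=1, b=1, c=0, d=1:
  N10 inverted output: N1=1, N2=1, N3=1, N4=0, N5=1, N6=0, N7=1, N8=1, N9=1, N10=0 [inverted output] → 0 — eliminated
  N10 stuck-at-1: N1=1, N2=1, N3=1, N4=0, N5=1, N6=0, N7=1, N8=1, N9=1, N10=1 [stuck-at-1] → 1 — matches
Only N10 stuck-at-1 reproduces the observed 1.

N10 stuck-at-1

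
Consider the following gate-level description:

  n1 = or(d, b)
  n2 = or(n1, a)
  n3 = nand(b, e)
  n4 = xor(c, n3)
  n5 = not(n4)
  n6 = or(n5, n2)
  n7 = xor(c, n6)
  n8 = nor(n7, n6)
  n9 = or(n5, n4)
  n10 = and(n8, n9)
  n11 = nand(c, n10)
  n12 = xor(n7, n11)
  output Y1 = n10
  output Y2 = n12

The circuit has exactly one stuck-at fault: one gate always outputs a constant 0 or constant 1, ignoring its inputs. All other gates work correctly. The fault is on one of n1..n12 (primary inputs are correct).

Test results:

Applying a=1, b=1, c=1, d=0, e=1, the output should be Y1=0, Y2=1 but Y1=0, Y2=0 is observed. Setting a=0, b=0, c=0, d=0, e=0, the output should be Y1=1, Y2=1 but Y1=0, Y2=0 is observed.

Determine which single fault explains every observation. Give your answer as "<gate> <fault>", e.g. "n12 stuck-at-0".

Fault-free values for test 1 (a=1, b=1, c=1, d=0, e=1): n1=1, n2=1, n3=0, n4=1, n5=0, n6=1, n7=0, n8=0, n9=1, n10=0, n11=1, n12=1, giving Y1=0, Y2=1. Observed Y1=0, Y2=0.
Test 1: faults giving observed Y1=0, Y2=0 are {n2 stuck-at-0, n6 stuck-at-0, n7 stuck-at-1, n11 stuck-at-0, n12 stuck-at-0}.
Test 2 (a=0, b=0, c=0, d=0, e=0): fault-free n1=0, n2=0, n3=1, n4=1, n5=0, n6=0, n7=0, n8=1, n9=1, n10=1, n11=1, n12=1 → Y1=1, Y2=1; observed Y1=0, Y2=0. Eliminates n2 stuck-at-0, n6 stuck-at-0, n11 stuck-at-0, n12 stuck-at-0.
Only n7 stuck-at-1 is consistent with every test.

n7 stuck-at-1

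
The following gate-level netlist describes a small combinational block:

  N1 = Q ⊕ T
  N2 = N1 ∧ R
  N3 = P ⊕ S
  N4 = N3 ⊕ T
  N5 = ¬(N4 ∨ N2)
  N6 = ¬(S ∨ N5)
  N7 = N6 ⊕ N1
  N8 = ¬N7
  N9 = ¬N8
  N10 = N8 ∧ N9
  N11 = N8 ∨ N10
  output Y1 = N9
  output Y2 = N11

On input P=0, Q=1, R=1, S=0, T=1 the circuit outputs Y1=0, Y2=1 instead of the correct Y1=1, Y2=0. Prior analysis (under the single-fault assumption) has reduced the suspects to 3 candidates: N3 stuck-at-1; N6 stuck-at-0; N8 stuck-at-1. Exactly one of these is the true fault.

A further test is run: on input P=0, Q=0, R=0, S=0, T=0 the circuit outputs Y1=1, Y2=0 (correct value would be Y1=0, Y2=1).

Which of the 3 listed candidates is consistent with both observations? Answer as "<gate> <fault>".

N3 stuck-at-1

Evaluate each candidate on input P=0, Q=0, R=0, S=0, T=0:
  N3 stuck-at-1: N1=0, N2=0, N3=1 [stuck-at-1], N4=1, N5=0, N6=1, N7=1, N8=0, N9=1, N10=0, N11=0 → Y1=1, Y2=0 — matches
  N6 stuck-at-0: N1=0, N2=0, N3=0, N4=0, N5=1, N6=0 [stuck-at-0], N7=0, N8=1, N9=0, N10=0, N11=1 → Y1=0, Y2=1 — eliminated
  N8 stuck-at-1: N1=0, N2=0, N3=0, N4=0, N5=1, N6=0, N7=0, N8=1 [stuck-at-1], N9=0, N10=0, N11=1 → Y1=0, Y2=1 — eliminated
Only N3 stuck-at-1 reproduces the observed Y1=1, Y2=0.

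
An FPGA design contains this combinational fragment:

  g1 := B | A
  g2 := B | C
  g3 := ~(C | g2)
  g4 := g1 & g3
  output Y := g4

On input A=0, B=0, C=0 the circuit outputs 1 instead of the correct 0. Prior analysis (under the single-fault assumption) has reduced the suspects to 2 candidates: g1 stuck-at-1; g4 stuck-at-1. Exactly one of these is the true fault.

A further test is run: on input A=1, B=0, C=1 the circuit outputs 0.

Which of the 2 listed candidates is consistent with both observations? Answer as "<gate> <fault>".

g1 stuck-at-1

Evaluate each candidate on input A=1, B=0, C=1:
  g1 stuck-at-1: g1=1 [stuck-at-1], g2=1, g3=0, g4=0 → 0 — matches
  g4 stuck-at-1: g1=1, g2=1, g3=0, g4=1 [stuck-at-1] → 1 — eliminated
Only g1 stuck-at-1 reproduces the observed 0.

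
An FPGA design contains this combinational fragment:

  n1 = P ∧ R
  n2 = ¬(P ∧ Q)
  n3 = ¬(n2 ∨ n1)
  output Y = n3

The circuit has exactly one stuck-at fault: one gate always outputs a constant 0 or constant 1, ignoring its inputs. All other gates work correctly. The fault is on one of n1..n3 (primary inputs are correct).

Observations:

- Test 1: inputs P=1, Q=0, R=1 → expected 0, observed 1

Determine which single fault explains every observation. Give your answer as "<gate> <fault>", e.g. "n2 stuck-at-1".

Fault-free values for test 1 (P=1, Q=0, R=1): n1=1, n2=1, n3=0, giving Y=0. Observed 1.
Test 1: faults giving observed 1 are {n3 stuck-at-1}.
Only n3 stuck-at-1 is consistent with every test.

n3 stuck-at-1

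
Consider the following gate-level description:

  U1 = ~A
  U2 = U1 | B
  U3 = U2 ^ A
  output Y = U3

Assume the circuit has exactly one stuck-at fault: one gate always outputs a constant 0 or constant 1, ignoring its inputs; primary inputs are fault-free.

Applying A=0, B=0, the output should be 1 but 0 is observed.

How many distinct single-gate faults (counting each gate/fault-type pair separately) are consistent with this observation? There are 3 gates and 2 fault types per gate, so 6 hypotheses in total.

Fault-free: U1=1, U2=1, U3=1 → 1. Observed 0.
  U1 stuck-at-0: output 0 ✓
  U1 stuck-at-1: output 1 ✗
  U2 stuck-at-0: output 0 ✓
  U2 stuck-at-1: output 1 ✗
  U3 stuck-at-0: output 0 ✓
  U3 stuck-at-1: output 1 ✗
Consistent faults: {U1 stuck-at-0, U2 stuck-at-0, U3 stuck-at-0} — 3 in all.

3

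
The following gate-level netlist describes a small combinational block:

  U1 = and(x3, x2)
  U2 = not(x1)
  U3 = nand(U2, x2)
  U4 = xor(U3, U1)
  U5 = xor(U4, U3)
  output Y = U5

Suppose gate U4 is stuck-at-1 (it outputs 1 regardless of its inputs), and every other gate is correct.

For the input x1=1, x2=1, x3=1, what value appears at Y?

0

Propagate with U4 forced: U1=1, U2=0, U3=1, U4=1 [stuck-at-1], U5=0.
So Y = 0. (Without the fault it would be 1.)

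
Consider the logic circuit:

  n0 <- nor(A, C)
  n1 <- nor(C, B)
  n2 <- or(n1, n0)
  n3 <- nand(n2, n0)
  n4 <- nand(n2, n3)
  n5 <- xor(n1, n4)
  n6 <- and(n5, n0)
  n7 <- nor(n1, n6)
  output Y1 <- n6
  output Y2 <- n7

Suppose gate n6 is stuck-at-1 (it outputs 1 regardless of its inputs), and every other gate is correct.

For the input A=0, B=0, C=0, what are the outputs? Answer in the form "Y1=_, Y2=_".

Y1=1, Y2=0

Propagate with n6 forced: n0=1, n1=1, n2=1, n3=0, n4=1, n5=0, n6=1 [stuck-at-1], n7=0.
So the outputs are Y1=1, Y2=0. (Without the fault they would be Y1=0, Y2=0.)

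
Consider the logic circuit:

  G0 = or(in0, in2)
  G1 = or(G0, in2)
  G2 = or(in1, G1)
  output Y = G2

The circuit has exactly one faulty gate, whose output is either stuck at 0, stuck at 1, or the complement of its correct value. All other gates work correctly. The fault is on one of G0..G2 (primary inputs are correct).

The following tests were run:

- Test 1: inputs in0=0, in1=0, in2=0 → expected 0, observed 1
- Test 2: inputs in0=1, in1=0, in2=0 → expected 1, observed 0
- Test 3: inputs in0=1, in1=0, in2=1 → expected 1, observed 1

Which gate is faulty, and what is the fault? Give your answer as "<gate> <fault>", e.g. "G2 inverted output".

G0 inverted output

Fault-free values for test 1 (in0=0, in1=0, in2=0): G0=0, G1=0, G2=0, giving Y=0. Observed 1.
Test 1: faults giving observed 1 are {G0 stuck-at-1, G0 inverted output, G1 stuck-at-1, G1 inverted output, G2 stuck-at-1, G2 inverted output}.
Test 2 (in0=1, in1=0, in2=0): fault-free G0=1, G1=1, G2=1 → 1; observed 0. Eliminates G0 stuck-at-1, G1 stuck-at-1, G2 stuck-at-1.
Test 3 (in0=1, in1=0, in2=1): fault-free G0=1, G1=1, G2=1 → 1; observed 1. Eliminates G1 inverted output, G2 inverted output.
Only G0 inverted output is consistent with every test.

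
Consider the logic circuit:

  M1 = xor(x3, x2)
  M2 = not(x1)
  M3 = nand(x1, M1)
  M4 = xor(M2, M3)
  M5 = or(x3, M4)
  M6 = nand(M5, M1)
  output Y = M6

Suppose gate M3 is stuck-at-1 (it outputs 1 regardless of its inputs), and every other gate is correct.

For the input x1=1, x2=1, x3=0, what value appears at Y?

0

Propagate with M3 forced: M1=1, M2=0, M3=1 [stuck-at-1], M4=1, M5=1, M6=0.
So Y = 0. (Without the fault it would be 1.)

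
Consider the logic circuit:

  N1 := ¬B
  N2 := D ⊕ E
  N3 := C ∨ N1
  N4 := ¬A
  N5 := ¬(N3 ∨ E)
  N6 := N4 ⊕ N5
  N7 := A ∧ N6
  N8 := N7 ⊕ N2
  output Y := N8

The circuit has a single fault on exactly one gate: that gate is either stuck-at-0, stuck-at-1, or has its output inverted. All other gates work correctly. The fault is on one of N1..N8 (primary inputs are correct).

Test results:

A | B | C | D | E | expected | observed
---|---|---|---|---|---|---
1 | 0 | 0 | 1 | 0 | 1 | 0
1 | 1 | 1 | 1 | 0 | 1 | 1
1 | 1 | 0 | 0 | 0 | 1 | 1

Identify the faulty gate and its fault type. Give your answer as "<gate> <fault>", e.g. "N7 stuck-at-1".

Fault-free values for test 1 (A=1, B=0, C=0, D=1, E=0): N1=1, N2=1, N3=1, N4=0, N5=0, N6=0, N7=0, N8=1, giving Y=1. Observed 0.
Test 1: faults giving observed 0 are {N1 stuck-at-0, N1 inverted output, N2 stuck-at-0, N2 inverted output, N3 stuck-at-0, N3 inverted output, N4 stuck-at-1, N4 inverted output, N5 stuck-at-1, N5 inverted output, N6 stuck-at-1, N6 inverted output, N7 stuck-at-1, N7 inverted output, N8 stuck-at-0, N8 inverted output}.
Test 2 (A=1, B=1, C=1, D=1, E=0): fault-free N1=0, N2=1, N3=1, N4=0, N5=0, N6=0, N7=0, N8=1 → 1; observed 1. Eliminates N2 stuck-at-0, N2 inverted output, N3 stuck-at-0, N3 inverted output, N4 stuck-at-1, N4 inverted output, N5 stuck-at-1, N5 inverted output, N6 stuck-at-1, N6 inverted output, N7 stuck-at-1, N7 inverted output, N8 stuck-at-0, N8 inverted output.
Test 3 (A=1, B=1, C=0, D=0, E=0): fault-free N1=0, N2=0, N3=0, N4=0, N5=1, N6=1, N7=1, N8=1 → 1; observed 1. Eliminates N1 inverted output.
Only N1 stuck-at-0 is consistent with every test.

N1 stuck-at-0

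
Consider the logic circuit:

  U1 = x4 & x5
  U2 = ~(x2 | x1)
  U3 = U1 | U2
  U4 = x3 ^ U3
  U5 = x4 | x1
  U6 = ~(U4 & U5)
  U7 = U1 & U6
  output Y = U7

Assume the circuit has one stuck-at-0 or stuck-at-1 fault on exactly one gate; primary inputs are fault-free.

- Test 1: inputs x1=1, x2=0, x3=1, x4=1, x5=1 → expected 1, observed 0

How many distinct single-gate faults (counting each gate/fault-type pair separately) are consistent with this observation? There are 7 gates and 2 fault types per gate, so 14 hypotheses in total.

5

Fault-free: U1=1, U2=0, U3=1, U4=0, U5=1, U6=1, U7=1 → 1. Observed 0.
  U1 stuck-at-0: output 0 ✓
  U1 stuck-at-1: output 1 ✗
  U2 stuck-at-0: output 1 ✗
  U2 stuck-at-1: output 1 ✗
  U3 stuck-at-0: output 0 ✓
  U3 stuck-at-1: output 1 ✗
  U4 stuck-at-0: output 1 ✗
  U4 stuck-at-1: output 0 ✓
  U5 stuck-at-0: output 1 ✗
  U5 stuck-at-1: output 1 ✗
  U6 stuck-at-0: output 0 ✓
  U6 stuck-at-1: output 1 ✗
  U7 stuck-at-0: output 0 ✓
  U7 stuck-at-1: output 1 ✗
Consistent faults: {U1 stuck-at-0, U3 stuck-at-0, U4 stuck-at-1, U6 stuck-at-0, U7 stuck-at-0} — 5 in all.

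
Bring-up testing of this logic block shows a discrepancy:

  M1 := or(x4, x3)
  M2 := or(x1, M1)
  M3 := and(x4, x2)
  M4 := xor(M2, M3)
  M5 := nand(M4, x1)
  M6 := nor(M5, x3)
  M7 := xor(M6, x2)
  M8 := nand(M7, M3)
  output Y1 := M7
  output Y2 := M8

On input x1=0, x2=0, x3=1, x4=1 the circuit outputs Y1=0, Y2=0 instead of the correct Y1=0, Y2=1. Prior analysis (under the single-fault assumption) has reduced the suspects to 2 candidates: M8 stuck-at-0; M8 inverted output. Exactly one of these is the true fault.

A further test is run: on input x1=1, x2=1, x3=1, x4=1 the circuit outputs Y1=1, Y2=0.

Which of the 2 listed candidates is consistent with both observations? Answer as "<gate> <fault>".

M8 stuck-at-0

Evaluate each candidate on input x1=1, x2=1, x3=1, x4=1:
  M8 stuck-at-0: M1=1, M2=1, M3=1, M4=0, M5=1, M6=0, M7=1, M8=0 [stuck-at-0] → Y1=1, Y2=0 — matches
  M8 inverted output: M1=1, M2=1, M3=1, M4=0, M5=1, M6=0, M7=1, M8=1 [inverted output] → Y1=1, Y2=1 — eliminated
Only M8 stuck-at-0 reproduces the observed Y1=1, Y2=0.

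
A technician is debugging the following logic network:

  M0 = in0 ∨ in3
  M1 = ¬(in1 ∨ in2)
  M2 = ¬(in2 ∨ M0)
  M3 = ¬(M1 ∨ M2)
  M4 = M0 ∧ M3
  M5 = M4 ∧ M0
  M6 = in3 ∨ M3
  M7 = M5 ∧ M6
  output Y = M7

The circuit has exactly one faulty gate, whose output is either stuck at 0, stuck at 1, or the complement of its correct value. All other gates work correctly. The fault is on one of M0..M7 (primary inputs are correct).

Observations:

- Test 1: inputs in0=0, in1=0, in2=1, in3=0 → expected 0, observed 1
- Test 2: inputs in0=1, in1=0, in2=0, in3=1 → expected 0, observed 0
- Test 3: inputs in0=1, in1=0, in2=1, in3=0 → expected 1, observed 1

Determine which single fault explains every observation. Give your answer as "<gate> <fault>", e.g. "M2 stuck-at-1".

Fault-free values for test 1 (in0=0, in1=0, in2=1, in3=0): M0=0, M1=0, M2=0, M3=1, M4=0, M5=0, M6=1, M7=0, giving Y=0. Observed 1.
Test 1: faults giving observed 1 are {M0 stuck-at-1, M0 inverted output, M5 stuck-at-1, M5 inverted output, M7 stuck-at-1, M7 inverted output}.
Test 2 (in0=1, in1=0, in2=0, in3=1): fault-free M0=1, M1=1, M2=0, M3=0, M4=0, M5=0, M6=1, M7=0 → 0; observed 0. Eliminates M5 stuck-at-1, M5 inverted output, M7 stuck-at-1, M7 inverted output.
Test 3 (in0=1, in1=0, in2=1, in3=0): fault-free M0=1, M1=0, M2=0, M3=1, M4=1, M5=1, M6=1, M7=1 → 1; observed 1. Eliminates M0 inverted output.
Only M0 stuck-at-1 is consistent with every test.

M0 stuck-at-1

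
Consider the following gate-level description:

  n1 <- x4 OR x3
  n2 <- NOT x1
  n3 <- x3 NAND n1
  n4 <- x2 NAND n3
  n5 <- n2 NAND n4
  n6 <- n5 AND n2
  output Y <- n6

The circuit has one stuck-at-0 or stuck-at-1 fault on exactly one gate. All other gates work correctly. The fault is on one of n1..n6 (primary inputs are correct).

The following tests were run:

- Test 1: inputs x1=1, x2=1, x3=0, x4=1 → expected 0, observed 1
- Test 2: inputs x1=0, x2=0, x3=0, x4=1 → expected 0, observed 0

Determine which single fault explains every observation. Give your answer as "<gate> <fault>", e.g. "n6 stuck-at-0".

n2 stuck-at-1

Fault-free values for test 1 (x1=1, x2=1, x3=0, x4=1): n1=1, n2=0, n3=1, n4=0, n5=1, n6=0, giving Y=0. Observed 1.
Test 1: faults giving observed 1 are {n2 stuck-at-1, n6 stuck-at-1}.
Test 2 (x1=0, x2=0, x3=0, x4=1): fault-free n1=1, n2=1, n3=1, n4=1, n5=0, n6=0 → 0; observed 0. Eliminates n6 stuck-at-1.
Only n2 stuck-at-1 is consistent with every test.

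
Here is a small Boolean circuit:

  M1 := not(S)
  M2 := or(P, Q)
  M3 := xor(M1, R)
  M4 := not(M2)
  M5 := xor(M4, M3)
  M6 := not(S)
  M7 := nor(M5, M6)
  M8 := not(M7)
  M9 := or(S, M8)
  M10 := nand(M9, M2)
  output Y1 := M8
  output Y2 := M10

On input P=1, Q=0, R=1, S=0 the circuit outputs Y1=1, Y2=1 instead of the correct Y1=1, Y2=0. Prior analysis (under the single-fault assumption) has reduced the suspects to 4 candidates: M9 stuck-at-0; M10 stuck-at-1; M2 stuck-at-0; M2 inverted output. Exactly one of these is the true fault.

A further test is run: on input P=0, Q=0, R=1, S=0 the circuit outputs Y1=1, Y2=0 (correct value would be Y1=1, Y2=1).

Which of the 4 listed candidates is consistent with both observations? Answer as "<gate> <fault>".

M2 inverted output

Evaluate each candidate on input P=0, Q=0, R=1, S=0:
  M9 stuck-at-0: M1=1, M2=0, M3=0, M4=1, M5=1, M6=1, M7=0, M8=1, M9=0 [stuck-at-0], M10=1 → Y1=1, Y2=1 — eliminated
  M10 stuck-at-1: M1=1, M2=0, M3=0, M4=1, M5=1, M6=1, M7=0, M8=1, M9=1, M10=1 [stuck-at-1] → Y1=1, Y2=1 — eliminated
  M2 stuck-at-0: M1=1, M2=0 [stuck-at-0], M3=0, M4=1, M5=1, M6=1, M7=0, M8=1, M9=1, M10=1 → Y1=1, Y2=1 — eliminated
  M2 inverted output: M1=1, M2=1 [inverted output], M3=0, M4=0, M5=0, M6=1, M7=0, M8=1, M9=1, M10=0 → Y1=1, Y2=0 — matches
Only M2 inverted output reproduces the observed Y1=1, Y2=0.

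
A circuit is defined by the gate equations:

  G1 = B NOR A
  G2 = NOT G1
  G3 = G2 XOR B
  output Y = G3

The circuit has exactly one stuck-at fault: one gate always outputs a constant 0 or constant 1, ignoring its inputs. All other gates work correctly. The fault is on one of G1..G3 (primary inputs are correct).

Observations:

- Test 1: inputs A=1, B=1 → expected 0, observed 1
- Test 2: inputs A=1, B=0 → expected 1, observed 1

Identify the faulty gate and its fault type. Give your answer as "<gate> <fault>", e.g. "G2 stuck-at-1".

Fault-free values for test 1 (A=1, B=1): G1=0, G2=1, G3=0, giving Y=0. Observed 1.
Test 1: faults giving observed 1 are {G1 stuck-at-1, G2 stuck-at-0, G3 stuck-at-1}.
Test 2 (A=1, B=0): fault-free G1=0, G2=1, G3=1 → 1; observed 1. Eliminates G1 stuck-at-1, G2 stuck-at-0.
Only G3 stuck-at-1 is consistent with every test.

G3 stuck-at-1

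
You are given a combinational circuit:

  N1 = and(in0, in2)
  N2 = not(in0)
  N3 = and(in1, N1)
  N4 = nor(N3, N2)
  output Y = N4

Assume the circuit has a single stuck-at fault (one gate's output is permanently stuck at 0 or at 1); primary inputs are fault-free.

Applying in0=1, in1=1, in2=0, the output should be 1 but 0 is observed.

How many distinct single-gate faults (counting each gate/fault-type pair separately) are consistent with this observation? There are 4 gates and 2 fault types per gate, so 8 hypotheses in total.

Fault-free: N1=0, N2=0, N3=0, N4=1 → 1. Observed 0.
  N1 stuck-at-0: output 1 ✗
  N1 stuck-at-1: output 0 ✓
  N2 stuck-at-0: output 1 ✗
  N2 stuck-at-1: output 0 ✓
  N3 stuck-at-0: output 1 ✗
  N3 stuck-at-1: output 0 ✓
  N4 stuck-at-0: output 0 ✓
  N4 stuck-at-1: output 1 ✗
Consistent faults: {N1 stuck-at-1, N2 stuck-at-1, N3 stuck-at-1, N4 stuck-at-0} — 4 in all.

4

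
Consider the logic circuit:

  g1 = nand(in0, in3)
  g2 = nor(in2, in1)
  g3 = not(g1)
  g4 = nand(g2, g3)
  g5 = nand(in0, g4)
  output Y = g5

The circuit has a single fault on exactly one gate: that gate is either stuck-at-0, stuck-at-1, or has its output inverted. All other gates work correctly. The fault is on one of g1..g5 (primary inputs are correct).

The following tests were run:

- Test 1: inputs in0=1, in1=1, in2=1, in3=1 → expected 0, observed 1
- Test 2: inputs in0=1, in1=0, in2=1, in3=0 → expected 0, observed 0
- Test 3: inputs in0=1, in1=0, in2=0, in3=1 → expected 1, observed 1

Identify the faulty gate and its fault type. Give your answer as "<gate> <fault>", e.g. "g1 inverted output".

Fault-free values for test 1 (in0=1, in1=1, in2=1, in3=1): g1=0, g2=0, g3=1, g4=1, g5=0, giving Y=0. Observed 1.
Test 1: faults giving observed 1 are {g2 stuck-at-1, g2 inverted output, g4 stuck-at-0, g4 inverted output, g5 stuck-at-1, g5 inverted output}.
Test 2 (in0=1, in1=0, in2=1, in3=0): fault-free g1=1, g2=0, g3=0, g4=1, g5=0 → 0; observed 0. Eliminates g4 stuck-at-0, g4 inverted output, g5 stuck-at-1, g5 inverted output.
Test 3 (in0=1, in1=0, in2=0, in3=1): fault-free g1=0, g2=1, g3=1, g4=0, g5=1 → 1; observed 1. Eliminates g2 inverted output.
Only g2 stuck-at-1 is consistent with every test.

g2 stuck-at-1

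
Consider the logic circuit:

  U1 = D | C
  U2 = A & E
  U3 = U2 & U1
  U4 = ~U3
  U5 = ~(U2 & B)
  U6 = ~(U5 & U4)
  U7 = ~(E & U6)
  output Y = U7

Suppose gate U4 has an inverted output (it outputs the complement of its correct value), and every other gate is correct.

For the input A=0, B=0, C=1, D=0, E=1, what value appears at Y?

Propagate with U4 forced: U1=1, U2=0, U3=0, U4=0 [inverted output], U5=1, U6=1, U7=0.
So Y = 0. (Without the fault it would be 1.)

0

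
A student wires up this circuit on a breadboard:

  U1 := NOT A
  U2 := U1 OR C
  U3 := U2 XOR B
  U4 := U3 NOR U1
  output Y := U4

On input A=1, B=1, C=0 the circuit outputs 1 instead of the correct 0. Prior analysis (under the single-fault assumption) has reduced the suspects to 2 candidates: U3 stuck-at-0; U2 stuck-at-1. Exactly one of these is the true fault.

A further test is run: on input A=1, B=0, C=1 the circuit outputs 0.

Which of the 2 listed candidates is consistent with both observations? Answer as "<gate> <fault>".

U2 stuck-at-1

Evaluate each candidate on input A=1, B=0, C=1:
  U3 stuck-at-0: U1=0, U2=1, U3=0 [stuck-at-0], U4=1 → 1 — eliminated
  U2 stuck-at-1: U1=0, U2=1 [stuck-at-1], U3=1, U4=0 → 0 — matches
Only U2 stuck-at-1 reproduces the observed 0.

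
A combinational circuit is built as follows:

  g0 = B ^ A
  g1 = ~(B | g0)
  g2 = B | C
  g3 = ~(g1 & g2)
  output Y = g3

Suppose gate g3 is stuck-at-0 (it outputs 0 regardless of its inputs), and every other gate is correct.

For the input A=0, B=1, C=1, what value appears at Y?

Propagate with g3 forced: g0=1, g1=0, g2=1, g3=0 [stuck-at-0].
So Y = 0. (Without the fault it would be 1.)

0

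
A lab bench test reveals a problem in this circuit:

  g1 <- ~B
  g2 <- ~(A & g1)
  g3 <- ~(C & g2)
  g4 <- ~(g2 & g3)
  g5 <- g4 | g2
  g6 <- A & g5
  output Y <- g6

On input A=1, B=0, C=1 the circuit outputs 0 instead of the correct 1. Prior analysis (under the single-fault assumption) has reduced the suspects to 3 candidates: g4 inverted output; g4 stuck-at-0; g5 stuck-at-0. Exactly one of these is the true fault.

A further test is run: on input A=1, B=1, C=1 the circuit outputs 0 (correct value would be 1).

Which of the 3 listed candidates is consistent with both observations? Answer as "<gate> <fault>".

Evaluate each candidate on input A=1, B=1, C=1:
  g4 inverted output: g1=0, g2=1, g3=0, g4=0 [inverted output], g5=1, g6=1 → 1 — eliminated
  g4 stuck-at-0: g1=0, g2=1, g3=0, g4=0 [stuck-at-0], g5=1, g6=1 → 1 — eliminated
  g5 stuck-at-0: g1=0, g2=1, g3=0, g4=1, g5=0 [stuck-at-0], g6=0 → 0 — matches
Only g5 stuck-at-0 reproduces the observed 0.

g5 stuck-at-0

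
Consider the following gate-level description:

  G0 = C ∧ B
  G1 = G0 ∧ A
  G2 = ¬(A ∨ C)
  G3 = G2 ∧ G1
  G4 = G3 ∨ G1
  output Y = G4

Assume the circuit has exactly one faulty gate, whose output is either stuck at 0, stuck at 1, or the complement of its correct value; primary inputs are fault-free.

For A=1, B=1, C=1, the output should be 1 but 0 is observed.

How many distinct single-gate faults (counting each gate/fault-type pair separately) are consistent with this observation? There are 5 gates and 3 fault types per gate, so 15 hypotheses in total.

6

Fault-free: G0=1, G1=1, G2=0, G3=0, G4=1 → 1. Observed 0.
  G0: stuck-at-0, inverted output ✓; others ✗
  G1: stuck-at-0, inverted output ✓; others ✗
  G2: none of the 3 fault types match ✗
  G3: none of the 3 fault types match ✗
  G4: stuck-at-0, inverted output ✓; others ✗
Consistent faults: {G0 stuck-at-0, G0 inverted output, G1 stuck-at-0, G1 inverted output, G4 stuck-at-0, G4 inverted output} — 6 in all.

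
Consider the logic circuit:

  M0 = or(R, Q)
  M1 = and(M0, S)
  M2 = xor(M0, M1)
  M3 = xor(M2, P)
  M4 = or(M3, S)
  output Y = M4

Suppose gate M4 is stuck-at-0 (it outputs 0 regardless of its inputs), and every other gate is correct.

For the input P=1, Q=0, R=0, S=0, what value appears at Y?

0

Propagate with M4 forced: M0=0, M1=0, M2=0, M3=1, M4=0 [stuck-at-0].
So Y = 0. (Without the fault it would be 1.)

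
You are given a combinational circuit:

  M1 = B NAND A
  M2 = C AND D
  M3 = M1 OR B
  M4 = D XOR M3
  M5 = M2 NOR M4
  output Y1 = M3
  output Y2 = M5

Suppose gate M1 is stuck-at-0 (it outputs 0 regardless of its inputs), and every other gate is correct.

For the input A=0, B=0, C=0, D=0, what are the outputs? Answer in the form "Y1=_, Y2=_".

Y1=0, Y2=1

Propagate with M1 forced: M1=0 [stuck-at-0], M2=0, M3=0, M4=0, M5=1.
So the outputs are Y1=0, Y2=1. (Without the fault they would be Y1=1, Y2=0.)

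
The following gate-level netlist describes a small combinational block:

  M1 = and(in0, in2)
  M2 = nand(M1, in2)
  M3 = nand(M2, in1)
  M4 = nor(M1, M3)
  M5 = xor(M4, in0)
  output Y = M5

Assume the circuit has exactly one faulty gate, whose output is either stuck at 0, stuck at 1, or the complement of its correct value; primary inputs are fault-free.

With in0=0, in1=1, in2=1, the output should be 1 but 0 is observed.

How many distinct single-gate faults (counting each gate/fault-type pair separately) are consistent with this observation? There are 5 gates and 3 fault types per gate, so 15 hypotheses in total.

Fault-free: M1=0, M2=1, M3=0, M4=1, M5=1 → 1. Observed 0.
  M1: stuck-at-1, inverted output ✓; others ✗
  M2: stuck-at-0, inverted output ✓; others ✗
  M3: stuck-at-1, inverted output ✓; others ✗
  M4: stuck-at-0, inverted output ✓; others ✗
  M5: stuck-at-0, inverted output ✓; others ✗
Consistent faults: {M1 stuck-at-1, M1 inverted output, M2 stuck-at-0, M2 inverted output, M3 stuck-at-1, M3 inverted output, M4 stuck-at-0, M4 inverted output, M5 stuck-at-0, M5 inverted output} — 10 in all.

10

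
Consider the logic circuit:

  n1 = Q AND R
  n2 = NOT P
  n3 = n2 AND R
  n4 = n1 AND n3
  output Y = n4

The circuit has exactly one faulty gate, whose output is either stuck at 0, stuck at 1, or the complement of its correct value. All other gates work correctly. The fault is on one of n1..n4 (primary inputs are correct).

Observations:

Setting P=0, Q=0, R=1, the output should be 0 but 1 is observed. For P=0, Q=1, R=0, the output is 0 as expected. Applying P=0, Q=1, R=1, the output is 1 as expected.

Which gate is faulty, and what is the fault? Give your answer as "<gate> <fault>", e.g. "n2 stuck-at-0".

n1 stuck-at-1

Fault-free values for test 1 (P=0, Q=0, R=1): n1=0, n2=1, n3=1, n4=0, giving Y=0. Observed 1.
Test 1: faults giving observed 1 are {n1 stuck-at-1, n1 inverted output, n4 stuck-at-1, n4 inverted output}.
Test 2 (P=0, Q=1, R=0): fault-free n1=0, n2=1, n3=0, n4=0 → 0; observed 0. Eliminates n4 stuck-at-1, n4 inverted output.
Test 3 (P=0, Q=1, R=1): fault-free n1=1, n2=1, n3=1, n4=1 → 1; observed 1. Eliminates n1 inverted output.
Only n1 stuck-at-1 is consistent with every test.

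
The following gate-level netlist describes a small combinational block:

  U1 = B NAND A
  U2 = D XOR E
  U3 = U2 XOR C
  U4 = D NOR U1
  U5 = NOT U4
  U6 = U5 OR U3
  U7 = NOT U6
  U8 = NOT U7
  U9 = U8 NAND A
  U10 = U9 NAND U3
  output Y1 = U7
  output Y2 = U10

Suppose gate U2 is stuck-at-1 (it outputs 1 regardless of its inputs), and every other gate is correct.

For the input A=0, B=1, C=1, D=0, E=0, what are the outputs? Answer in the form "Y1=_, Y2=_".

Propagate with U2 forced: U1=1, U2=1 [stuck-at-1], U3=0, U4=0, U5=1, U6=1, U7=0, U8=1, U9=1, U10=1.
So the outputs are Y1=0, Y2=1. (Without the fault they would be Y1=0, Y2=0.)

Y1=0, Y2=1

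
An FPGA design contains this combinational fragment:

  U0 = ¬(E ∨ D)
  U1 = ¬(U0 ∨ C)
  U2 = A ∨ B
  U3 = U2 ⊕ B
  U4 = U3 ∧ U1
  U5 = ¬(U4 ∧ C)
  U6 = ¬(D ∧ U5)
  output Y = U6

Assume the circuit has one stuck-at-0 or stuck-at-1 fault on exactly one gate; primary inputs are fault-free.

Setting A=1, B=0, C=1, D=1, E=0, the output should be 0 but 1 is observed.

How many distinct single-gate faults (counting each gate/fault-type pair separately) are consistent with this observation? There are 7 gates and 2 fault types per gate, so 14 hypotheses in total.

Fault-free: U0=0, U1=0, U2=1, U3=1, U4=0, U5=1, U6=0 → 0. Observed 1.
  U0 stuck-at-0: output 0 ✗
  U0 stuck-at-1: output 0 ✗
  U1 stuck-at-0: output 0 ✗
  U1 stuck-at-1: output 1 ✓
  U2 stuck-at-0: output 0 ✗
  U2 stuck-at-1: output 0 ✗
  U3 stuck-at-0: output 0 ✗
  U3 stuck-at-1: output 0 ✗
  U4 stuck-at-0: output 0 ✗
  U4 stuck-at-1: output 1 ✓
  U5 stuck-at-0: output 1 ✓
  U5 stuck-at-1: output 0 ✗
  U6 stuck-at-0: output 0 ✗
  U6 stuck-at-1: output 1 ✓
Consistent faults: {U1 stuck-at-1, U4 stuck-at-1, U5 stuck-at-0, U6 stuck-at-1} — 4 in all.

4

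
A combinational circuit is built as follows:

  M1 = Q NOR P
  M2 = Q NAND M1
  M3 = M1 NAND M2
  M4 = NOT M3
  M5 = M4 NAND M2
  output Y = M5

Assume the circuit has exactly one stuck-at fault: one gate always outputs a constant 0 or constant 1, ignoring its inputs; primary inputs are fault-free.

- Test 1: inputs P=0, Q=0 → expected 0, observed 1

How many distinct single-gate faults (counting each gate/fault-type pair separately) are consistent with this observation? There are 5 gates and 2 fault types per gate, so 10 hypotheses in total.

5

Fault-free: M1=1, M2=1, M3=0, M4=1, M5=0 → 0. Observed 1.
  M1 stuck-at-0: output 1 ✓
  M1 stuck-at-1: output 0 ✗
  M2 stuck-at-0: output 1 ✓
  M2 stuck-at-1: output 0 ✗
  M3 stuck-at-0: output 0 ✗
  M3 stuck-at-1: output 1 ✓
  M4 stuck-at-0: output 1 ✓
  M4 stuck-at-1: output 0 ✗
  M5 stuck-at-0: output 0 ✗
  M5 stuck-at-1: output 1 ✓
Consistent faults: {M1 stuck-at-0, M2 stuck-at-0, M3 stuck-at-1, M4 stuck-at-0, M5 stuck-at-1} — 5 in all.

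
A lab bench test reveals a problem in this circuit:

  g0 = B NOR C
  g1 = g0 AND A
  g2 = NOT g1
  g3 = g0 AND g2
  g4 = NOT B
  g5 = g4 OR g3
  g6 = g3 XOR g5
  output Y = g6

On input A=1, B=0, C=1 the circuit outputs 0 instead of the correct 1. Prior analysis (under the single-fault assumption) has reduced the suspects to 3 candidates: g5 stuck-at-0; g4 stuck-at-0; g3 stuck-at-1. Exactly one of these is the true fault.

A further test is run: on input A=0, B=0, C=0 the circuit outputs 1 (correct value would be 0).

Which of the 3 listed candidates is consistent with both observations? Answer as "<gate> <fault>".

Evaluate each candidate on input A=0, B=0, C=0:
  g5 stuck-at-0: g0=1, g1=0, g2=1, g3=1, g4=1, g5=0 [stuck-at-0], g6=1 → 1 — matches
  g4 stuck-at-0: g0=1, g1=0, g2=1, g3=1, g4=0 [stuck-at-0], g5=1, g6=0 → 0 — eliminated
  g3 stuck-at-1: g0=1, g1=0, g2=1, g3=1 [stuck-at-1], g4=1, g5=1, g6=0 → 0 — eliminated
Only g5 stuck-at-0 reproduces the observed 1.

g5 stuck-at-0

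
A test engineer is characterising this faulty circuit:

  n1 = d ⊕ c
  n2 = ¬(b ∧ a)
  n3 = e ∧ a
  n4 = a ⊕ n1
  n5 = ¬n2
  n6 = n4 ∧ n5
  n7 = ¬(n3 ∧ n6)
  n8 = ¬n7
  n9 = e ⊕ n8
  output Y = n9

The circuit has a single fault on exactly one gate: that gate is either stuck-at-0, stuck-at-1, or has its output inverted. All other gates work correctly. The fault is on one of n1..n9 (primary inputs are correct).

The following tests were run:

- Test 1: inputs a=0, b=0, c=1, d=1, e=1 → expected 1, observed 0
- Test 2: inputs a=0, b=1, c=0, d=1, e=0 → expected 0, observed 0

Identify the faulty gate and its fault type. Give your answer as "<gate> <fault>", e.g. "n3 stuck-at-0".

n9 stuck-at-0

Fault-free values for test 1 (a=0, b=0, c=1, d=1, e=1): n1=0, n2=1, n3=0, n4=0, n5=0, n6=0, n7=1, n8=0, n9=1, giving Y=1. Observed 0.
Test 1: faults giving observed 0 are {n7 stuck-at-0, n7 inverted output, n8 stuck-at-1, n8 inverted output, n9 stuck-at-0, n9 inverted output}.
Test 2 (a=0, b=1, c=0, d=1, e=0): fault-free n1=1, n2=1, n3=0, n4=1, n5=0, n6=0, n7=1, n8=0, n9=0 → 0; observed 0. Eliminates n7 stuck-at-0, n7 inverted output, n8 stuck-at-1, n8 inverted output, n9 inverted output.
Only n9 stuck-at-0 is consistent with every test.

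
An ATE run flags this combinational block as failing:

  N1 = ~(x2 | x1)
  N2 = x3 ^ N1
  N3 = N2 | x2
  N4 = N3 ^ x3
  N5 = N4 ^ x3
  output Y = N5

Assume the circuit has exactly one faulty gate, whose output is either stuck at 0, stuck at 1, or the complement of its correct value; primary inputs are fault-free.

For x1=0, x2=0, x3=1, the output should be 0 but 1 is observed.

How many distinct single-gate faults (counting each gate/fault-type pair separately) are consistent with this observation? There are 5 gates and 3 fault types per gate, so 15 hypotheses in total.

10

Fault-free: N1=1, N2=0, N3=0, N4=1, N5=0 → 0. Observed 1.
  N1: stuck-at-0, inverted output ✓; others ✗
  N2: stuck-at-1, inverted output ✓; others ✗
  N3: stuck-at-1, inverted output ✓; others ✗
  N4: stuck-at-0, inverted output ✓; others ✗
  N5: stuck-at-1, inverted output ✓; others ✗
Consistent faults: {N1 stuck-at-0, N1 inverted output, N2 stuck-at-1, N2 inverted output, N3 stuck-at-1, N3 inverted output, N4 stuck-at-0, N4 inverted output, N5 stuck-at-1, N5 inverted output} — 10 in all.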